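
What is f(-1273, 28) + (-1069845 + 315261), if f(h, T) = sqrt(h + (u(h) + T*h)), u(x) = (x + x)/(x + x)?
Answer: -754584 + 2*I*sqrt(9229) ≈ -7.5458e+5 + 192.14*I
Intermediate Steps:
u(x) = 1 (u(x) = (2*x)/((2*x)) = (2*x)*(1/(2*x)) = 1)
f(h, T) = sqrt(1 + h + T*h) (f(h, T) = sqrt(h + (1 + T*h)) = sqrt(1 + h + T*h))
f(-1273, 28) + (-1069845 + 315261) = sqrt(1 - 1273 + 28*(-1273)) + (-1069845 + 315261) = sqrt(1 - 1273 - 35644) - 754584 = sqrt(-36916) - 754584 = 2*I*sqrt(9229) - 754584 = -754584 + 2*I*sqrt(9229)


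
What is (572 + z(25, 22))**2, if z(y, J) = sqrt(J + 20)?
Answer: (572 + sqrt(42))**2 ≈ 3.3464e+5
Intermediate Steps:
z(y, J) = sqrt(20 + J)
(572 + z(25, 22))**2 = (572 + sqrt(20 + 22))**2 = (572 + sqrt(42))**2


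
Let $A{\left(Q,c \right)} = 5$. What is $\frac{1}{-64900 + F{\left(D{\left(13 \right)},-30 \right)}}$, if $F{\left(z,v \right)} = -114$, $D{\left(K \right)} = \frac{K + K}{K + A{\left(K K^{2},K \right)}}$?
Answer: $- \frac{1}{65014} \approx -1.5381 \cdot 10^{-5}$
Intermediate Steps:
$D{\left(K \right)} = \frac{2 K}{5 + K}$ ($D{\left(K \right)} = \frac{K + K}{K + 5} = \frac{2 K}{5 + K}$)
$\frac{1}{-64900 + F{\left(D{\left(13 \right)},-30 \right)}} = \frac{1}{-64900 - 114} = \frac{1}{-65014} = - \frac{1}{65014}$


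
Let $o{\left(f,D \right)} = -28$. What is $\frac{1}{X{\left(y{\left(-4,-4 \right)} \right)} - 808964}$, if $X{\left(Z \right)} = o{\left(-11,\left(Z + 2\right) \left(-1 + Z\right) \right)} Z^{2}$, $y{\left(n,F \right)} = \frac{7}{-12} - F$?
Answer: $- \frac{36}{29134471} \approx -1.2357 \cdot 10^{-6}$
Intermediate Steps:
$y{\left(n,F \right)} = - \frac{7}{12} - F$ ($y{\left(n,F \right)} = 7 \left(- \frac{1}{12}\right) - F = - \frac{7}{12} - F$)
$X{\left(Z \right)} = - 28 Z^{2}$
$\frac{1}{X{\left(y{\left(-4,-4 \right)} \right)} - 808964} = \frac{1}{- 28 \left(- \frac{7}{12} - -4\right)^{2} - 808964} = \frac{1}{- 28 \left(- \frac{7}{12} + 4\right)^{2} - 808964} = \frac{1}{- 28 \left(\frac{41}{12}\right)^{2} - 808964} = \frac{1}{\left(-28\right) \frac{1681}{144} - 808964} = \frac{1}{- \frac{11767}{36} - 808964} = \frac{1}{- \frac{29134471}{36}} = - \frac{36}{29134471}$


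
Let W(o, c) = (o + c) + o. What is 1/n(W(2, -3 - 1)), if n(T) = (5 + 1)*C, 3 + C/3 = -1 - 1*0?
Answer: -1/72 ≈ -0.013889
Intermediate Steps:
C = -12 (C = -9 + 3*(-1 - 1*0) = -9 + 3*(-1 + 0) = -9 + 3*(-1) = -9 - 3 = -12)
W(o, c) = c + 2*o (W(o, c) = (c + o) + o = c + 2*o)
n(T) = -72 (n(T) = (5 + 1)*(-12) = 6*(-12) = -72)
1/n(W(2, -3 - 1)) = 1/(-72) = -1/72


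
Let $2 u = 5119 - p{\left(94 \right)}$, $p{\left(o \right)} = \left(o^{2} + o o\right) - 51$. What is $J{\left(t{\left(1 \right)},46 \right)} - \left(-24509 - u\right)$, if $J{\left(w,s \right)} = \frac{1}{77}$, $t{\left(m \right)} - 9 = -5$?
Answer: $\frac{1405867}{77} \approx 18258.0$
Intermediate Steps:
$t{\left(m \right)} = 4$ ($t{\left(m \right)} = 9 - 5 = 4$)
$p{\left(o \right)} = -51 + 2 o^{2}$ ($p{\left(o \right)} = \left(o^{2} + o^{2}\right) - 51 = 2 o^{2} - 51 = -51 + 2 o^{2}$)
$J{\left(w,s \right)} = \frac{1}{77}$
$u = -6251$ ($u = \frac{5119 - \left(-51 + 2 \cdot 94^{2}\right)}{2} = \frac{5119 - \left(-51 + 2 \cdot 8836\right)}{2} = \frac{5119 - \left(-51 + 17672\right)}{2} = \frac{5119 - 17621}{2} = \frac{1}{2} \left(-12502\right) = -6251$)
$J{\left(t{\left(1 \right)},46 \right)} - \left(-24509 - u\right) = \frac{1}{77} - \left(-24509 - -6251\right) = \frac{1}{77} - \left(-24509 + 6251\right) = \frac{1}{77} - -18258 = \frac{1}{77} + 18258 = \frac{1405867}{77}$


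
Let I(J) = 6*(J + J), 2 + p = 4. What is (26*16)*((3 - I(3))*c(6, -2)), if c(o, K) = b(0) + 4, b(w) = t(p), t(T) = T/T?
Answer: -68640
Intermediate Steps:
p = 2 (p = -2 + 4 = 2)
I(J) = 12*J (I(J) = 6*(2*J) = 12*J)
t(T) = 1
b(w) = 1
c(o, K) = 5 (c(o, K) = 1 + 4 = 5)
(26*16)*((3 - I(3))*c(6, -2)) = (26*16)*((3 - 12*3)*5) = 416*((3 - 1*36)*5) = 416*((3 - 36)*5) = 416*(-33*5) = 416*(-165) = -68640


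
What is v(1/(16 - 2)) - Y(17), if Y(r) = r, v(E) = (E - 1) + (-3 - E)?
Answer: -21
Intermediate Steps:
v(E) = -4 (v(E) = (-1 + E) + (-3 - E) = -4)
v(1/(16 - 2)) - Y(17) = -4 - 1*17 = -4 - 17 = -21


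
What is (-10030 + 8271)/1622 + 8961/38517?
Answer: -17738887/20824858 ≈ -0.85181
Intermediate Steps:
(-10030 + 8271)/1622 + 8961/38517 = -1759*1/1622 + 8961*(1/38517) = -1759/1622 + 2987/12839 = -17738887/20824858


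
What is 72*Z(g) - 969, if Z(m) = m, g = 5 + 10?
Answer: 111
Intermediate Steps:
g = 15
72*Z(g) - 969 = 72*15 - 969 = 1080 - 969 = 111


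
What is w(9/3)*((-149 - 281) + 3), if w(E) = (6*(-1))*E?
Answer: 7686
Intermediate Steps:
w(E) = -6*E
w(9/3)*((-149 - 281) + 3) = (-54/3)*((-149 - 281) + 3) = (-54/3)*(-430 + 3) = -6*3*(-427) = -18*(-427) = 7686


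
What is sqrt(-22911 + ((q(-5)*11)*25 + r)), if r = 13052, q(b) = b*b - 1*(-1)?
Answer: 3*I*sqrt(301) ≈ 52.048*I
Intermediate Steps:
q(b) = 1 + b**2 (q(b) = b**2 + 1 = 1 + b**2)
sqrt(-22911 + ((q(-5)*11)*25 + r)) = sqrt(-22911 + (((1 + (-5)**2)*11)*25 + 13052)) = sqrt(-22911 + (((1 + 25)*11)*25 + 13052)) = sqrt(-22911 + ((26*11)*25 + 13052)) = sqrt(-22911 + (286*25 + 13052)) = sqrt(-22911 + (7150 + 13052)) = sqrt(-22911 + 20202) = sqrt(-2709) = 3*I*sqrt(301)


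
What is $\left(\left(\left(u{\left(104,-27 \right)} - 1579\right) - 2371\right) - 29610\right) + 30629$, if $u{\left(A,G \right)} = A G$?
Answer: $-5739$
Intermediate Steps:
$\left(\left(\left(u{\left(104,-27 \right)} - 1579\right) - 2371\right) - 29610\right) + 30629 = \left(\left(\left(104 \left(-27\right) - 1579\right) - 2371\right) - 29610\right) + 30629 = \left(\left(\left(-2808 - 1579\right) - 2371\right) - 29610\right) + 30629 = \left(\left(-4387 - 2371\right) - 29610\right) + 30629 = \left(-6758 - 29610\right) + 30629 = -36368 + 30629 = -5739$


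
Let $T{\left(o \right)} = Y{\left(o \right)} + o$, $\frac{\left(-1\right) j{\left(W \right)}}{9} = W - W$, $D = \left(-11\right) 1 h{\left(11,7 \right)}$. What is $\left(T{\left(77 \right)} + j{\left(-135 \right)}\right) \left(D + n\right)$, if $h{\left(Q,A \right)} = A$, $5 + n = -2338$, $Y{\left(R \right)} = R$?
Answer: $-372680$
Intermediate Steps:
$n = -2343$ ($n = -5 - 2338 = -2343$)
$D = -77$ ($D = \left(-11\right) 1 \cdot 7 = \left(-11\right) 7 = -77$)
$j{\left(W \right)} = 0$ ($j{\left(W \right)} = - 9 \left(W - W\right) = \left(-9\right) 0 = 0$)
$T{\left(o \right)} = 2 o$ ($T{\left(o \right)} = o + o = 2 o$)
$\left(T{\left(77 \right)} + j{\left(-135 \right)}\right) \left(D + n\right) = \left(2 \cdot 77 + 0\right) \left(-77 - 2343\right) = \left(154 + 0\right) \left(-2420\right) = 154 \left(-2420\right) = -372680$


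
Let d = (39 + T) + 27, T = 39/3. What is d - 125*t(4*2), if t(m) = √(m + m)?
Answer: -421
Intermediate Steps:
t(m) = √2*√m (t(m) = √(2*m) = √2*√m)
T = 13 (T = 39*(⅓) = 13)
d = 79 (d = (39 + 13) + 27 = 52 + 27 = 79)
d - 125*t(4*2) = 79 - 125*√2*√(4*2) = 79 - 125*√2*√8 = 79 - 125*√2*2*√2 = 79 - 125*4 = 79 - 500 = -421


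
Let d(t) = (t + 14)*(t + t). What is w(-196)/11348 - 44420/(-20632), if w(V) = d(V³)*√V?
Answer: 11105/5158 + 396856648732544*I/2837 ≈ 2.153 + 1.3989e+11*I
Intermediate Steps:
d(t) = 2*t*(14 + t) (d(t) = (14 + t)*(2*t) = 2*t*(14 + t))
w(V) = 2*V^(7/2)*(14 + V³) (w(V) = (2*V³*(14 + V³))*√V = 2*V^(7/2)*(14 + V³))
w(-196)/11348 - 44420/(-20632) = (2*(-196)^(7/2)*(14 + (-196)³))/11348 - 44420/(-20632) = (2*(-105413504*I)*(14 - 7529536))*(1/11348) - 44420*(-1/20632) = (2*(-105413504*I)*(-7529522))*(1/11348) + 11105/5158 = (1587426594930176*I)*(1/11348) + 11105/5158 = 396856648732544*I/2837 + 11105/5158 = 11105/5158 + 396856648732544*I/2837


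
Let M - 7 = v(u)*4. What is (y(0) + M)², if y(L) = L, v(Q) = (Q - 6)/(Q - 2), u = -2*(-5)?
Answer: 81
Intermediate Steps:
u = 10
v(Q) = (-6 + Q)/(-2 + Q)
M = 9 (M = 7 + ((-6 + 10)/(-2 + 10))*4 = 7 + (4/8)*4 = 7 + ((⅛)*4)*4 = 7 + (½)*4 = 7 + 2 = 9)
(y(0) + M)² = (0 + 9)² = 9² = 81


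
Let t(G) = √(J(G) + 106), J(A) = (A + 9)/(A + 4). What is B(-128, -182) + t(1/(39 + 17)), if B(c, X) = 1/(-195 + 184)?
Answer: -1/11 + √24355/15 ≈ 10.313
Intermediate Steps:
B(c, X) = -1/11 (B(c, X) = 1/(-11) = -1/11)
J(A) = (9 + A)/(4 + A)
t(G) = √(106 + (9 + G)/(4 + G)) (t(G) = √((9 + G)/(4 + G) + 106) = √(106 + (9 + G)/(4 + G)))
B(-128, -182) + t(1/(39 + 17)) = -1/11 + √((433 + 107/(39 + 17))/(4 + 1/(39 + 17))) = -1/11 + √((433 + 107/56)/(4 + 1/56)) = -1/11 + √((433 + 107*(1/56))/(4 + 1/56)) = -1/11 + √((433 + 107/56)/(225/56)) = -1/11 + √((56/225)*(24355/56)) = -1/11 + √(4871/45) = -1/11 + √24355/15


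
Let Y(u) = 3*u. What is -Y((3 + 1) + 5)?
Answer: -27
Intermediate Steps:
-Y((3 + 1) + 5) = -3*((3 + 1) + 5) = -3*(4 + 5) = -3*9 = -1*27 = -27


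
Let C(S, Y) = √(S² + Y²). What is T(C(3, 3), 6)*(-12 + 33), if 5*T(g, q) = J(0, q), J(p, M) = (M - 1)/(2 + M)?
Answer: 21/8 ≈ 2.6250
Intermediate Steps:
J(p, M) = (-1 + M)/(2 + M)
T(g, q) = (-1 + q)/(5*(2 + q)) (T(g, q) = ((-1 + q)/(2 + q))/5 = (-1 + q)/(5*(2 + q)))
T(C(3, 3), 6)*(-12 + 33) = ((-1 + 6)/(5*(2 + 6)))*(-12 + 33) = ((⅕)*5/8)*21 = ((⅕)*(⅛)*5)*21 = (⅛)*21 = 21/8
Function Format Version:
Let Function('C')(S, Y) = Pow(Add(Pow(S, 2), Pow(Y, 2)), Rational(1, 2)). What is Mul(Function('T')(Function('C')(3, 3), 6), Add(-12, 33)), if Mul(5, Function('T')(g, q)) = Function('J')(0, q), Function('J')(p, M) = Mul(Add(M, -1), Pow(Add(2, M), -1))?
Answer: Rational(21, 8) ≈ 2.6250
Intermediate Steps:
Function('J')(p, M) = Mul(Pow(Add(2, M), -1), Add(-1, M)) (Function('J')(p, M) = Mul(Add(-1, M), Pow(Add(2, M), -1)) = Mul(Pow(Add(2, M), -1), Add(-1, M)))
Function('T')(g, q) = Mul(Rational(1, 5), Pow(Add(2, q), -1), Add(-1, q)) (Function('T')(g, q) = Mul(Rational(1, 5), Mul(Pow(Add(2, q), -1), Add(-1, q))) = Mul(Rational(1, 5), Pow(Add(2, q), -1), Add(-1, q)))
Mul(Function('T')(Function('C')(3, 3), 6), Add(-12, 33)) = Mul(Mul(Rational(1, 5), Pow(Add(2, 6), -1), Add(-1, 6)), Add(-12, 33)) = Mul(Mul(Rational(1, 5), Pow(8, -1), 5), 21) = Mul(Mul(Rational(1, 5), Rational(1, 8), 5), 21) = Mul(Rational(1, 8), 21) = Rational(21, 8)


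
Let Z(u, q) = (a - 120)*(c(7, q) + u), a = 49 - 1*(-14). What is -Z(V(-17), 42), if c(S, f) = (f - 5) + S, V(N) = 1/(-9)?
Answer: 7505/3 ≈ 2501.7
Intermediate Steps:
V(N) = -⅑
a = 63 (a = 49 + 14 = 63)
c(S, f) = -5 + S + f (c(S, f) = (-5 + f) + S = -5 + S + f)
Z(u, q) = -114 - 57*q - 57*u (Z(u, q) = (63 - 120)*((-5 + 7 + q) + u) = -57*((2 + q) + u) = -57*(2 + q + u) = -114 - 57*q - 57*u)
-Z(V(-17), 42) = -(-114 - 57*42 - 57*(-⅑)) = -(-114 - 2394 + 19/3) = -1*(-7505/3) = 7505/3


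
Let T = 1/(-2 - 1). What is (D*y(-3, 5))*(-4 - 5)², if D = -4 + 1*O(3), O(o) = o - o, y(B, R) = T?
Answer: 108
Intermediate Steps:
T = -⅓ (T = 1/(-3) = -⅓ ≈ -0.33333)
y(B, R) = -⅓
O(o) = 0
D = -4 (D = -4 + 1*0 = -4 + 0 = -4)
(D*y(-3, 5))*(-4 - 5)² = (-4*(-⅓))*(-4 - 5)² = (4/3)*(-9)² = (4/3)*81 = 108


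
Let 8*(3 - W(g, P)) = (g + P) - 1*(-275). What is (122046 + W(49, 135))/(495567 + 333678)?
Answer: 325311/2211320 ≈ 0.14711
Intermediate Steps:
W(g, P) = -251/8 - P/8 - g/8 (W(g, P) = 3 - ((g + P) - 1*(-275))/8 = 3 - ((P + g) + 275)/8 = 3 - (275 + P + g)/8 = 3 + (-275/8 - P/8 - g/8) = -251/8 - P/8 - g/8)
(122046 + W(49, 135))/(495567 + 333678) = (122046 + (-251/8 - ⅛*135 - ⅛*49))/(495567 + 333678) = (122046 + (-251/8 - 135/8 - 49/8))/829245 = (122046 - 435/8)*(1/829245) = (975933/8)*(1/829245) = 325311/2211320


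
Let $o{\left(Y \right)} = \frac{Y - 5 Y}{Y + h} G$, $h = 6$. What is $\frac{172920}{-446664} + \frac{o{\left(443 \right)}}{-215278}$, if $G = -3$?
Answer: $- \frac{348266476793}{899467973621} \approx -0.38719$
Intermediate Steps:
$o{\left(Y \right)} = \frac{12 Y}{6 + Y}$ ($o{\left(Y \right)} = \frac{Y - 5 Y}{Y + 6} \left(-3\right) = \frac{\left(-4\right) Y}{6 + Y} \left(-3\right) = - \frac{4 Y}{6 + Y} \left(-3\right) = \frac{12 Y}{6 + Y}$)
$\frac{172920}{-446664} + \frac{o{\left(443 \right)}}{-215278} = \frac{172920}{-446664} + \frac{12 \cdot 443 \frac{1}{6 + 443}}{-215278} = 172920 \left(- \frac{1}{446664}\right) + 12 \cdot 443 \cdot \frac{1}{449} \left(- \frac{1}{215278}\right) = - \frac{7205}{18611} + 12 \cdot 443 \cdot \frac{1}{449} \left(- \frac{1}{215278}\right) = - \frac{7205}{18611} + \frac{5316}{449} \left(- \frac{1}{215278}\right) = - \frac{7205}{18611} - \frac{2658}{48329911} = - \frac{348266476793}{899467973621}$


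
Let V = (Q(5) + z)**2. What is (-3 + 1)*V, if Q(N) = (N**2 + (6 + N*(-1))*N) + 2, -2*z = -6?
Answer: -2450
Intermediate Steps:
z = 3 (z = -1/2*(-6) = 3)
Q(N) = 2 + N**2 + N*(6 - N) (Q(N) = (N**2 + (6 - N)*N) + 2 = (N**2 + N*(6 - N)) + 2 = 2 + N**2 + N*(6 - N))
V = 1225 (V = ((2 + 6*5) + 3)**2 = ((2 + 30) + 3)**2 = (32 + 3)**2 = 35**2 = 1225)
(-3 + 1)*V = (-3 + 1)*1225 = -2*1225 = -2450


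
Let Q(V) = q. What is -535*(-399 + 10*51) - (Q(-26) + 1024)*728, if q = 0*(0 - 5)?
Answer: -804857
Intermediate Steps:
q = 0 (q = 0*(-5) = 0)
Q(V) = 0
-535*(-399 + 10*51) - (Q(-26) + 1024)*728 = -535*(-399 + 10*51) - (0 + 1024)*728 = -535*(-399 + 510) - 1024*728 = -535*111 - 1*745472 = -59385 - 745472 = -804857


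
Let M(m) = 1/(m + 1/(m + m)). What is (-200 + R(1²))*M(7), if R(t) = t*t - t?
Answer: -2800/99 ≈ -28.283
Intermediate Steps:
R(t) = t² - t
M(m) = 1/(m + 1/(2*m))
(-200 + R(1²))*M(7) = (-200 + 1²*(-1 + 1²))*(2*7/(1 + 2*7²)) = (-200 + 1*(-1 + 1))*(2*7/(1 + 2*49)) = (-200 + 1*0)*(2*7/(1 + 98)) = (-200 + 0)*(2*7/99) = -400*7/99 = -200*14/99 = -2800/99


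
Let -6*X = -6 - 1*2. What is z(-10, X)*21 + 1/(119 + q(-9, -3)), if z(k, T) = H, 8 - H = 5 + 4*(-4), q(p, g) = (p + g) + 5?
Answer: 44689/112 ≈ 399.01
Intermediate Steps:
q(p, g) = 5 + g + p (q(p, g) = (g + p) + 5 = 5 + g + p)
X = 4/3 (X = -(-6 - 1*2)/6 = -(-6 - 2)/6 = -⅙*(-8) = 4/3 ≈ 1.3333)
H = 19 (H = 8 - (5 + 4*(-4)) = 8 - (5 - 16) = 8 - 1*(-11) = 8 + 11 = 19)
z(k, T) = 19
z(-10, X)*21 + 1/(119 + q(-9, -3)) = 19*21 + 1/(119 + (5 - 3 - 9)) = 399 + 1/(119 - 7) = 399 + 1/112 = 44689/112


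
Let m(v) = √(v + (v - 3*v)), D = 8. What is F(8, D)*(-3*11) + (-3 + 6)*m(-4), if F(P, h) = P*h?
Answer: -2106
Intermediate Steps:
m(v) = √(-v) (m(v) = √(v - 2*v) = √(-v))
F(8, D)*(-3*11) + (-3 + 6)*m(-4) = (8*8)*(-3*11) + (-3 + 6)*√(-1*(-4)) = 64*(-33) + 3*√4 = -2112 + 3*2 = -2112 + 6 = -2106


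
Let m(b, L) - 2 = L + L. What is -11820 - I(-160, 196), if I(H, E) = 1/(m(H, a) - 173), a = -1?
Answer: -2044859/173 ≈ -11820.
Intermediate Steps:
m(b, L) = 2 + 2*L (m(b, L) = 2 + (L + L) = 2 + 2*L)
I(H, E) = -1/173 (I(H, E) = 1/((2 + 2*(-1)) - 173) = 1/((2 - 2) - 173) = 1/(0 - 173) = 1/(-173) = -1/173)
-11820 - I(-160, 196) = -11820 - 1*(-1/173) = -11820 + 1/173 = -2044859/173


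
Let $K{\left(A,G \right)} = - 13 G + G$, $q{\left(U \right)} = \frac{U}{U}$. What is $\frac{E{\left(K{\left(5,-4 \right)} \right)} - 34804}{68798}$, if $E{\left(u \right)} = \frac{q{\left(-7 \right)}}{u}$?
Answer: $- \frac{1670591}{3302304} \approx -0.50589$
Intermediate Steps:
$q{\left(U \right)} = 1$
$K{\left(A,G \right)} = - 12 G$
$E{\left(u \right)} = \frac{1}{u}$ ($E{\left(u \right)} = 1 \frac{1}{u} = \frac{1}{u}$)
$\frac{E{\left(K{\left(5,-4 \right)} \right)} - 34804}{68798} = \frac{\frac{1}{\left(-12\right) \left(-4\right)} - 34804}{68798} = \left(\frac{1}{48} - 34804\right) \frac{1}{68798} = \left(- \frac{1670591}{48}\right) \frac{1}{68798} = - \frac{1670591}{3302304}$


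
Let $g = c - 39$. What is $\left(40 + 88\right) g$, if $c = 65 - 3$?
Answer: $2944$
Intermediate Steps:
$c = 62$ ($c = 65 - 3 = 62$)
$g = 23$ ($g = 62 - 39 = 23$)
$\left(40 + 88\right) g = \left(40 + 88\right) 23 = 128 \cdot 23 = 2944$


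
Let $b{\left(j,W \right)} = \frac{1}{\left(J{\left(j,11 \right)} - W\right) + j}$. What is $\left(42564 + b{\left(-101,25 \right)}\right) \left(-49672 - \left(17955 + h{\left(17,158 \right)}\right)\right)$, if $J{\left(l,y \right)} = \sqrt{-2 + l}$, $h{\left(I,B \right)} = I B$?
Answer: $- \frac{47821982799390}{15979} + \frac{70313 i \sqrt{103}}{15979} \approx -2.9928 \cdot 10^{9} + 44.659 i$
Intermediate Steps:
$h{\left(I,B \right)} = B I$
$b{\left(j,W \right)} = \frac{1}{j + \sqrt{-2 + j} - W}$ ($b{\left(j,W \right)} = \frac{1}{\left(\sqrt{-2 + j} - W\right) + j} = \frac{1}{j + \sqrt{-2 + j} - W}$)
$\left(42564 + b{\left(-101,25 \right)}\right) \left(-49672 - \left(17955 + h{\left(17,158 \right)}\right)\right) = \left(42564 + \frac{1}{-101 + \sqrt{-2 - 101} - 25}\right) \left(-49672 - \left(17955 + 158 \cdot 17\right)\right) = \left(42564 + \frac{1}{-101 + \sqrt{-103} - 25}\right) \left(-49672 - 20641\right) = \left(42564 + \frac{1}{-101 + i \sqrt{103} - 25}\right) \left(-49672 - 20641\right) = \left(42564 + \frac{1}{-126 + i \sqrt{103}}\right) \left(-49672 - 20641\right) = \left(42564 + \frac{1}{-126 + i \sqrt{103}}\right) \left(-70313\right) = -2992802532 - \frac{70313}{-126 + i \sqrt{103}}$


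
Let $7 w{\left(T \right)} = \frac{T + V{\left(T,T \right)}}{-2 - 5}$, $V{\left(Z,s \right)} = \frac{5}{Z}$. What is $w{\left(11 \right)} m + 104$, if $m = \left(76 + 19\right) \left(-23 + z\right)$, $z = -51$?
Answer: $\frac{134548}{77} \approx 1747.4$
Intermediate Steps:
$m = -7030$ ($m = \left(76 + 19\right) \left(-23 - 51\right) = 95 \left(-74\right) = -7030$)
$w{\left(T \right)} = - \frac{5}{49 T} - \frac{T}{49}$ ($w{\left(T \right)} = \frac{\left(T + \frac{5}{T}\right) \frac{1}{-2 - 5}}{7} = \frac{\left(T + \frac{5}{T}\right) \frac{1}{-7}}{7} = \frac{\left(T + \frac{5}{T}\right) \left(- \frac{1}{7}\right)}{7} = \frac{- \frac{5}{7 T} - \frac{T}{7}}{7} = - \frac{5}{49 T} - \frac{T}{49}$)
$w{\left(11 \right)} m + 104 = \frac{-5 - 11^{2}}{49 \cdot 11} \left(-7030\right) + 104 = \frac{1}{49} \cdot \frac{1}{11} \left(-5 - 121\right) \left(-7030\right) + 104 = \frac{1}{49} \cdot \frac{1}{11} \left(-126\right) \left(-7030\right) + 104 = \left(- \frac{18}{77}\right) \left(-7030\right) + 104 = \frac{126540}{77} + 104 = \frac{134548}{77}$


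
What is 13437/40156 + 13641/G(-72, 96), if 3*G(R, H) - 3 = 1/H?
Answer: 157761066141/11605084 ≈ 13594.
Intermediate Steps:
G(R, H) = 1 + 1/(3*H)
13437/40156 + 13641/G(-72, 96) = 13437/40156 + 13641/(((⅓ + 96)/96)) = 13437*(1/40156) + 13641/(((1/96)*(289/3))) = 13437/40156 + 13641/(289/288) = 13437/40156 + 13641*(288/289) = 13437/40156 + 3928608/289 = 157761066141/11605084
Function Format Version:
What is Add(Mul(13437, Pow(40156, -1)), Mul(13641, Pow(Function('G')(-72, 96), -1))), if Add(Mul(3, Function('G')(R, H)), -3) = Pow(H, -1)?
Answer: Rational(157761066141, 11605084) ≈ 13594.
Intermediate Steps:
Function('G')(R, H) = Add(1, Mul(Rational(1, 3), Pow(H, -1)))
Add(Mul(13437, Pow(40156, -1)), Mul(13641, Pow(Function('G')(-72, 96), -1))) = Add(Mul(13437, Pow(40156, -1)), Mul(13641, Pow(Mul(Pow(96, -1), Add(Rational(1, 3), 96)), -1))) = Add(Mul(13437, Rational(1, 40156)), Mul(13641, Pow(Mul(Rational(1, 96), Rational(289, 3)), -1))) = Add(Rational(13437, 40156), Mul(13641, Pow(Rational(289, 288), -1))) = Add(Rational(13437, 40156), Mul(13641, Rational(288, 289))) = Add(Rational(13437, 40156), Rational(3928608, 289)) = Rational(157761066141, 11605084)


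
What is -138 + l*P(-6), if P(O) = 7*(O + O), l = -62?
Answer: 5070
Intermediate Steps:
P(O) = 14*O (P(O) = 7*(2*O) = 14*O)
-138 + l*P(-6) = -138 - 868*(-6) = -138 - 62*(-84) = -138 + 5208 = 5070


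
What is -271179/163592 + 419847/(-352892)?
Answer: -41095127523/14432577016 ≈ -2.8474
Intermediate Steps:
-271179/163592 + 419847/(-352892) = -271179*1/163592 + 419847*(-1/352892) = -271179/163592 - 419847/352892 = -41095127523/14432577016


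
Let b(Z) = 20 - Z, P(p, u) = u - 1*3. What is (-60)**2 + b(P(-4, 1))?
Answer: 3622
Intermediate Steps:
P(p, u) = -3 + u (P(p, u) = u - 3 = -3 + u)
(-60)**2 + b(P(-4, 1)) = (-60)**2 + (20 - (-3 + 1)) = 3600 + (20 - 1*(-2)) = 3600 + (20 + 2) = 3600 + 22 = 3622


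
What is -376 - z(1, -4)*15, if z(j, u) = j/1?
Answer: -391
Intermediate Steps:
z(j, u) = j (z(j, u) = j*1 = j)
-376 - z(1, -4)*15 = -376 - 15 = -391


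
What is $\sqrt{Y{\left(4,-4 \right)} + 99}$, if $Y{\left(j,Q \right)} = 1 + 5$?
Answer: $\sqrt{105} \approx 10.247$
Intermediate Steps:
$Y{\left(j,Q \right)} = 6$
$\sqrt{Y{\left(4,-4 \right)} + 99} = \sqrt{6 + 99} = \sqrt{105}$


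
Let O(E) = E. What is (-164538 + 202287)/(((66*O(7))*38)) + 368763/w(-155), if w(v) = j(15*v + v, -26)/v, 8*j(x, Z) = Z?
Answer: 1337960830699/76076 ≈ 1.7587e+7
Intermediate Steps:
j(x, Z) = Z/8
w(v) = -13/(4*v) (w(v) = ((⅛)*(-26))/v = -13/(4*v))
(-164538 + 202287)/(((66*O(7))*38)) + 368763/w(-155) = (-164538 + 202287)/(((66*7)*38)) + 368763/((-13/4/(-155))) = 37749/((462*38)) + 368763/((-13/4*(-1/155))) = 37749/17556 + 368763/(13/620) = 37749*(1/17556) + 368763*(620/13) = 12583/5852 + 228633060/13 = 1337960830699/76076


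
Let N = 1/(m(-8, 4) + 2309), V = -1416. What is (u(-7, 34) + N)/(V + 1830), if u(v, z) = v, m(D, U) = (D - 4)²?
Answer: -8585/507771 ≈ -0.016907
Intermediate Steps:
m(D, U) = (-4 + D)²
N = 1/2453 (N = 1/((-4 - 8)² + 2309) = 1/((-12)² + 2309) = 1/(144 + 2309) = 1/2453 ≈ 0.00040766)
(u(-7, 34) + N)/(V + 1830) = (-7 + 1/2453)/(-1416 + 1830) = -17170/2453/414 = -17170/2453*1/414 = -8585/507771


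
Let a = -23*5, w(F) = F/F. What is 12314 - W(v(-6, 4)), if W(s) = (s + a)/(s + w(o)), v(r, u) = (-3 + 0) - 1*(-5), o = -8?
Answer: 37055/3 ≈ 12352.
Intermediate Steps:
w(F) = 1
a = -115
v(r, u) = 2 (v(r, u) = -3 + 5 = 2)
W(s) = (-115 + s)/(1 + s) (W(s) = (s - 115)/(s + 1) = (-115 + s)/(1 + s))
12314 - W(v(-6, 4)) = 12314 - (-115 + 2)/(1 + 2) = 12314 - (-113)/3 = 12314 - 1*(-113/3) = 12314 + 113/3 = 37055/3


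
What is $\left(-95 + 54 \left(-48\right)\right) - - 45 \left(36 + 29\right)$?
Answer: $238$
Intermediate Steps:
$\left(-95 + 54 \left(-48\right)\right) - - 45 \left(36 + 29\right) = \left(-95 - 2592\right) - \left(-45\right) 65 = -2687 - -2925 = -2687 + 2925 = 238$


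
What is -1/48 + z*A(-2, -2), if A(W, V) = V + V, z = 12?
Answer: -2305/48 ≈ -48.021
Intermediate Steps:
A(W, V) = 2*V
-1/48 + z*A(-2, -2) = -1/48 + 12*(2*(-2)) = -1*1/48 + 12*(-4) = -1/48 - 48 = -2305/48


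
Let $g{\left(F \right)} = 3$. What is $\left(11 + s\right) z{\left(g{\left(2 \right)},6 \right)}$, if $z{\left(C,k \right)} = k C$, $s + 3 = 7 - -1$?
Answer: $288$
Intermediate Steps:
$s = 5$ ($s = -3 + \left(7 - -1\right) = -3 + \left(7 + 1\right) = -3 + 8 = 5$)
$z{\left(C,k \right)} = C k$
$\left(11 + s\right) z{\left(g{\left(2 \right)},6 \right)} = \left(11 + 5\right) 3 \cdot 6 = 16 \cdot 18 = 288$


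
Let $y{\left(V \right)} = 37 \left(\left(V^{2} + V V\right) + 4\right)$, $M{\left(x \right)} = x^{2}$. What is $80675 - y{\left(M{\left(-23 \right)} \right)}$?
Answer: $-20627707$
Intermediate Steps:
$y{\left(V \right)} = 148 + 74 V^{2}$ ($y{\left(V \right)} = 37 \left(\left(V^{2} + V^{2}\right) + 4\right) = 37 \left(2 V^{2} + 4\right) = 37 \left(4 + 2 V^{2}\right) = 148 + 74 V^{2}$)
$80675 - y{\left(M{\left(-23 \right)} \right)} = 80675 - \left(148 + 74 \left(\left(-23\right)^{2}\right)^{2}\right) = 80675 - \left(148 + 74 \cdot 529^{2}\right) = 80675 - \left(148 + 74 \cdot 279841\right) = 80675 - \left(148 + 20708234\right) = 80675 - 20708382 = -20627707$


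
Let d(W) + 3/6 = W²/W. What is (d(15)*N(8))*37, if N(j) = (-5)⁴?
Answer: 670625/2 ≈ 3.3531e+5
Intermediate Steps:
d(W) = -½ + W (d(W) = -½ + W²/W = -½ + W)
N(j) = 625
(d(15)*N(8))*37 = ((-½ + 15)*625)*37 = ((29/2)*625)*37 = (18125/2)*37 = 670625/2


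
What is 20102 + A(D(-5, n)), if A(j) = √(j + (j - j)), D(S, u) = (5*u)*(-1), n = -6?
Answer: 20102 + √30 ≈ 20107.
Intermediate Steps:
D(S, u) = -5*u
A(j) = √j (A(j) = √(j + 0) = √j)
20102 + A(D(-5, n)) = 20102 + √(-5*(-6)) = 20102 + √30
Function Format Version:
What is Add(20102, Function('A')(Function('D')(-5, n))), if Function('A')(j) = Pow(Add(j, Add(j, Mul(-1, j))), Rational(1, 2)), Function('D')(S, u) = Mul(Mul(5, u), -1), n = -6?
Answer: Add(20102, Pow(30, Rational(1, 2))) ≈ 20107.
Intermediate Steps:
Function('D')(S, u) = Mul(-5, u)
Function('A')(j) = Pow(j, Rational(1, 2)) (Function('A')(j) = Pow(Add(j, 0), Rational(1, 2)) = Pow(j, Rational(1, 2)))
Add(20102, Function('A')(Function('D')(-5, n))) = Add(20102, Pow(Mul(-5, -6), Rational(1, 2))) = Add(20102, Pow(30, Rational(1, 2)))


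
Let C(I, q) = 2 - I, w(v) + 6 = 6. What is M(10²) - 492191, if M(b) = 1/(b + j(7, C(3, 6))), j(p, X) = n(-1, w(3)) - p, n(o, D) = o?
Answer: -45281571/92 ≈ -4.9219e+5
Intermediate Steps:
w(v) = 0 (w(v) = -6 + 6 = 0)
j(p, X) = -1 - p
M(b) = 1/(-8 + b) (M(b) = 1/(b + (-1 - 1*7)) = 1/(b + (-1 - 7)) = 1/(b - 8) = 1/(-8 + b))
M(10²) - 492191 = 1/(-8 + 10²) - 492191 = 1/(-8 + 100) - 492191 = 1/92 - 492191 = -45281571/92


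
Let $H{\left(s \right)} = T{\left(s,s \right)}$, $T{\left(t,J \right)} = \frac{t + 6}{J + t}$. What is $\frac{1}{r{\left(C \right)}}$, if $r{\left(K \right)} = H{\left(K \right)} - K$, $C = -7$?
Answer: $\frac{14}{99} \approx 0.14141$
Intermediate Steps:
$T{\left(t,J \right)} = \frac{6 + t}{J + t}$
$H{\left(s \right)} = \frac{6 + s}{2 s}$ ($H{\left(s \right)} = \frac{6 + s}{s + s} = \frac{6 + s}{2 s}$)
$r{\left(K \right)} = - K + \frac{6 + K}{2 K}$ ($r{\left(K \right)} = \frac{6 + K}{2 K} - K = - K + \frac{6 + K}{2 K}$)
$\frac{1}{r{\left(C \right)}} = \frac{1}{\frac{1}{2} - -7 + \frac{3}{-7}} = \frac{1}{\frac{1}{2} + 7 + 3 \left(- \frac{1}{7}\right)} = \frac{1}{\frac{1}{2} + 7 - \frac{3}{7}} = \frac{1}{\frac{99}{14}} = \frac{14}{99}$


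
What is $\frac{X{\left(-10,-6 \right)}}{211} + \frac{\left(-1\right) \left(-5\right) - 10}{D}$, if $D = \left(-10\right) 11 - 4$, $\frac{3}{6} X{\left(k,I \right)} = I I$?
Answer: $\frac{9263}{24054} \approx 0.38509$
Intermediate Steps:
$X{\left(k,I \right)} = 2 I^{2}$ ($X{\left(k,I \right)} = 2 I I = 2 I^{2}$)
$D = -114$ ($D = -110 - 4 = -114$)
$\frac{X{\left(-10,-6 \right)}}{211} + \frac{\left(-1\right) \left(-5\right) - 10}{D} = \frac{2 \left(-6\right)^{2}}{211} + \frac{\left(-1\right) \left(-5\right) - 10}{-114} = 2 \cdot 36 \cdot \frac{1}{211} + \left(5 - 10\right) \left(- \frac{1}{114}\right) = 72 \cdot \frac{1}{211} - - \frac{5}{114} = \frac{72}{211} + \frac{5}{114} = \frac{9263}{24054}$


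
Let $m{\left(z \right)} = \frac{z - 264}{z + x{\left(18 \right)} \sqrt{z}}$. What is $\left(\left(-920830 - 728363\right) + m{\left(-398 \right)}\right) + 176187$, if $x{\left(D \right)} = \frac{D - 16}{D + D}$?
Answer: $- \frac{189948328230}{128953} + \frac{5958 i \sqrt{398}}{25661647} \approx -1.473 \cdot 10^{6} + 0.0046319 i$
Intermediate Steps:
$x{\left(D \right)} = \frac{-16 + D}{2 D}$
$m{\left(z \right)} = \frac{-264 + z}{z + \frac{\sqrt{z}}{18}}$ ($m{\left(z \right)} = \frac{z - 264}{z + \frac{-16 + 18}{2 \cdot 18} \sqrt{z}} = \frac{-264 + z}{z + \frac{1}{2} \cdot \frac{1}{18} \cdot 2 \sqrt{z}} = \frac{-264 + z}{z + \frac{\sqrt{z}}{18}}$)
$\left(\left(-920830 - 728363\right) + m{\left(-398 \right)}\right) + 176187 = \left(\left(-920830 - 728363\right) + \frac{18 \left(-264 - 398\right)}{\sqrt{-398} + 18 \left(-398\right)}\right) + 176187 = \left(-1649193 + 18 \frac{1}{i \sqrt{398} - 7164} \left(-662\right)\right) + 176187 = \left(-1649193 + 18 \frac{1}{-7164 + i \sqrt{398}} \left(-662\right)\right) + 176187 = \left(-1649193 - \frac{11916}{-7164 + i \sqrt{398}}\right) + 176187 = -1473006 - \frac{11916}{-7164 + i \sqrt{398}}$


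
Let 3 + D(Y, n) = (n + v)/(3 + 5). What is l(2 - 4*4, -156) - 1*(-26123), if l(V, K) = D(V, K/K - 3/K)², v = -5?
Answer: 4522858913/173056 ≈ 26135.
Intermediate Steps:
D(Y, n) = -29/8 + n/8 (D(Y, n) = -3 + (n - 5)/(3 + 5) = -3 + (-5 + n)/8 = -3 + (-5 + n)*(⅛) = -3 + (-5/8 + n/8) = -29/8 + n/8)
l(V, K) = (-7/2 - 3/(8*K))² (l(V, K) = (-29/8 + (K/K - 3/K)/8)² = (-29/8 + (1 - 3/K)/8)² = (-29/8 + (⅛ - 3/(8*K)))² = (-7/2 - 3/(8*K))²)
l(2 - 4*4, -156) - 1*(-26123) = (1/64)*(3 + 28*(-156))²/(-156)² - 1*(-26123) = (1/64)*(1/24336)*(3 - 4368)² + 26123 = (1/64)*(1/24336)*(-4365)² + 26123 = (1/64)*(1/24336)*19053225 + 26123 = 2117025/173056 + 26123 = 4522858913/173056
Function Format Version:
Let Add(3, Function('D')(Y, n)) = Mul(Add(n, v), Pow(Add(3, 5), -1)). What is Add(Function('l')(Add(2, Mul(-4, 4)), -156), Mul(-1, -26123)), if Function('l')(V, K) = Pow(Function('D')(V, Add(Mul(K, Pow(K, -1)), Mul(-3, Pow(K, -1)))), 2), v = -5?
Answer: Rational(4522858913, 173056) ≈ 26135.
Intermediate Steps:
Function('D')(Y, n) = Add(Rational(-29, 8), Mul(Rational(1, 8), n)) (Function('D')(Y, n) = Add(-3, Mul(Add(n, -5), Pow(Add(3, 5), -1))) = Add(-3, Mul(Add(-5, n), Pow(8, -1))) = Add(-3, Mul(Add(-5, n), Rational(1, 8))) = Add(-3, Add(Rational(-5, 8), Mul(Rational(1, 8), n))) = Add(Rational(-29, 8), Mul(Rational(1, 8), n)))
Function('l')(V, K) = Pow(Add(Rational(-7, 2), Mul(Rational(-3, 8), Pow(K, -1))), 2) (Function('l')(V, K) = Pow(Add(Rational(-29, 8), Mul(Rational(1, 8), Add(Mul(K, Pow(K, -1)), Mul(-3, Pow(K, -1))))), 2) = Pow(Add(Rational(-29, 8), Mul(Rational(1, 8), Add(1, Mul(-3, Pow(K, -1))))), 2) = Pow(Add(Rational(-29, 8), Add(Rational(1, 8), Mul(Rational(-3, 8), Pow(K, -1)))), 2) = Pow(Add(Rational(-7, 2), Mul(Rational(-3, 8), Pow(K, -1))), 2))
Add(Function('l')(Add(2, Mul(-4, 4)), -156), Mul(-1, -26123)) = Add(Mul(Rational(1, 64), Pow(-156, -2), Pow(Add(3, Mul(28, -156)), 2)), Mul(-1, -26123)) = Add(Mul(Rational(1, 64), Rational(1, 24336), Pow(Add(3, -4368), 2)), 26123) = Add(Mul(Rational(1, 64), Rational(1, 24336), Pow(-4365, 2)), 26123) = Add(Mul(Rational(1, 64), Rational(1, 24336), 19053225), 26123) = Add(Rational(2117025, 173056), 26123) = Rational(4522858913, 173056)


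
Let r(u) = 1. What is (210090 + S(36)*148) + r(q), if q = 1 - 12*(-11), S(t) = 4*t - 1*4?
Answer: 230811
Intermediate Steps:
S(t) = -4 + 4*t (S(t) = 4*t - 4 = -4 + 4*t)
q = 133 (q = 1 + 132 = 133)
(210090 + S(36)*148) + r(q) = (210090 + (-4 + 4*36)*148) + 1 = (210090 + (-4 + 144)*148) + 1 = (210090 + 140*148) + 1 = (210090 + 20720) + 1 = 230810 + 1 = 230811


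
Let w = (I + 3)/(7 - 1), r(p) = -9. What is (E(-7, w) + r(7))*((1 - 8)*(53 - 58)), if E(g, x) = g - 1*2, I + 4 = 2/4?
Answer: -630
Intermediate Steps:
I = -7/2 (I = -4 + 2/4 = -4 + 2*(1/4) = -4 + 1/2 = -7/2 ≈ -3.5000)
w = -1/12 (w = (-7/2 + 3)/(7 - 1) = -1/2/6 = -1/2*1/6 = -1/12 ≈ -0.083333)
E(g, x) = -2 + g (E(g, x) = g - 2 = -2 + g)
(E(-7, w) + r(7))*((1 - 8)*(53 - 58)) = ((-2 - 7) - 9)*((1 - 8)*(53 - 58)) = (-9 - 9)*(-7*(-5)) = -18*35 = -630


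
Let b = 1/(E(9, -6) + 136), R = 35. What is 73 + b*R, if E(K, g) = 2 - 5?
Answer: 1392/19 ≈ 73.263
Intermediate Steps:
E(K, g) = -3
b = 1/133 (b = 1/(-3 + 136) = 1/133 ≈ 0.0075188)
73 + b*R = 73 + (1/133)*35 = 73 + 5/19 = 1392/19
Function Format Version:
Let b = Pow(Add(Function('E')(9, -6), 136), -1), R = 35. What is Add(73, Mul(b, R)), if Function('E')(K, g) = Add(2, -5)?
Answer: Rational(1392, 19) ≈ 73.263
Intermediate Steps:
Function('E')(K, g) = -3
b = Rational(1, 133) (b = Pow(Add(-3, 136), -1) = Pow(133, -1) = Rational(1, 133) ≈ 0.0075188)
Add(73, Mul(b, R)) = Add(73, Mul(Rational(1, 133), 35)) = Add(73, Rational(5, 19)) = Rational(1392, 19)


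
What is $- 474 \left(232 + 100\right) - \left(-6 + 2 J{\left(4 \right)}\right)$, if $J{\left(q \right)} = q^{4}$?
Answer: $-157874$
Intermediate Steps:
$- 474 \left(232 + 100\right) - \left(-6 + 2 J{\left(4 \right)}\right) = - 474 \left(232 + 100\right) + \left(6 - 2 \cdot 4^{4}\right) = \left(-474\right) 332 + \left(6 - 512\right) = -157368 + \left(6 - 512\right) = -157368 - 506 = -157874$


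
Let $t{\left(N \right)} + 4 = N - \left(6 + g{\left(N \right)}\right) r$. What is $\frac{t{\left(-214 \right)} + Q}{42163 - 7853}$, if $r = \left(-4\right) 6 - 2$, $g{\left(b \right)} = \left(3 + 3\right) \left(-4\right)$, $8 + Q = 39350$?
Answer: $\frac{19328}{17155} \approx 1.1267$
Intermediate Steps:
$Q = 39342$ ($Q = -8 + 39350 = 39342$)
$g{\left(b \right)} = -24$ ($g{\left(b \right)} = 6 \left(-4\right) = -24$)
$r = -26$ ($r = -24 - 2 = -26$)
$t{\left(N \right)} = -472 + N$ ($t{\left(N \right)} = -4 + \left(N - \left(6 - 24\right) \left(-26\right)\right) = -4 + \left(N - \left(-18\right) \left(-26\right)\right) = -4 + \left(N - 468\right) = -4 + \left(-468 + N\right) = -472 + N$)
$\frac{t{\left(-214 \right)} + Q}{42163 - 7853} = \frac{\left(-472 - 214\right) + 39342}{42163 - 7853} = \frac{-686 + 39342}{34310} = 38656 \cdot \frac{1}{34310} = \frac{19328}{17155}$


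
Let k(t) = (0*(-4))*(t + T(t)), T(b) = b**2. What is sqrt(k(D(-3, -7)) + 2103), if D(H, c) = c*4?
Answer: sqrt(2103) ≈ 45.858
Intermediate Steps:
D(H, c) = 4*c
k(t) = 0 (k(t) = (0*(-4))*(t + t**2) = 0*(t + t**2) = 0)
sqrt(k(D(-3, -7)) + 2103) = sqrt(0 + 2103) = sqrt(2103)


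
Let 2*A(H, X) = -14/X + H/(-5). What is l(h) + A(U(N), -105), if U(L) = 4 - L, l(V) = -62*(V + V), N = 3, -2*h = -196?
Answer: -364561/30 ≈ -12152.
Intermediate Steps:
h = 98 (h = -1/2*(-196) = 98)
l(V) = -124*V
A(H, X) = -7/X - H/10 (A(H, X) = (-14/X + H/(-5))/2 = (-14/X + H*(-1/5))/2 = (-14/X - H/5)/2 = -7/X - H/10)
l(h) + A(U(N), -105) = -124*98 + (-7/(-105) - (4 - 1*3)/10) = -12152 + (-7*(-1/105) - (4 - 3)/10) = -12152 + (1/15 - 1/10*1) = -12152 + (1/15 - 1/10) = -12152 - 1/30 = -364561/30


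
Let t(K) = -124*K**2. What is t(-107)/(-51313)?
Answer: 1419676/51313 ≈ 27.667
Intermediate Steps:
t(-107)/(-51313) = -124*(-107)**2/(-51313) = -124*11449*(-1/51313) = -1419676*(-1/51313) = 1419676/51313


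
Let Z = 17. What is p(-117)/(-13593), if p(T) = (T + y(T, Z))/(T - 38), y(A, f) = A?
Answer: -78/702305 ≈ -0.00011106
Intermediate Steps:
p(T) = 2*T/(-38 + T) (p(T) = (T + T)/(T - 38) = (2*T)/(-38 + T) = 2*T/(-38 + T))
p(-117)/(-13593) = (2*(-117)/(-38 - 117))/(-13593) = (2*(-117)/(-155))*(-1/13593) = (2*(-117)*(-1/155))*(-1/13593) = (234/155)*(-1/13593) = -78/702305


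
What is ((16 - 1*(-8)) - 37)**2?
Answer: 169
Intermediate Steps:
((16 - 1*(-8)) - 37)**2 = ((16 + 8) - 37)**2 = (24 - 37)**2 = (-13)**2 = 169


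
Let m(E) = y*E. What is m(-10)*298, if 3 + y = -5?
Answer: 23840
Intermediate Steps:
y = -8 (y = -3 - 5 = -8)
m(E) = -8*E
m(-10)*298 = -8*(-10)*298 = 80*298 = 23840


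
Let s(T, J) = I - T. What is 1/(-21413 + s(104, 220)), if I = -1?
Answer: -1/21518 ≈ -4.6473e-5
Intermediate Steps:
s(T, J) = -1 - T
1/(-21413 + s(104, 220)) = 1/(-21413 + (-1 - 1*104)) = 1/(-21413 + (-1 - 104)) = 1/(-21413 - 105) = 1/(-21518) = -1/21518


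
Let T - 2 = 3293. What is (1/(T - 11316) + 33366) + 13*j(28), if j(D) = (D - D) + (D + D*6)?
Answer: 288066193/8021 ≈ 35914.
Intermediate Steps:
T = 3295 (T = 2 + 3293 = 3295)
j(D) = 7*D (j(D) = 0 + (D + 6*D) = 0 + 7*D = 7*D)
(1/(T - 11316) + 33366) + 13*j(28) = (1/(3295 - 11316) + 33366) + 13*(7*28) = (1/(-8021) + 33366) + 13*196 = (-1/8021 + 33366) + 2548 = 267628685/8021 + 2548 = 288066193/8021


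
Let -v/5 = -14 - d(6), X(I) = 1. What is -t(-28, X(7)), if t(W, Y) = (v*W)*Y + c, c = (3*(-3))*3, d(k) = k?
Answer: 2827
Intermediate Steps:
v = 100 (v = -5*(-14 - 1*6) = -5*(-14 - 6) = -5*(-20) = 100)
c = -27 (c = -9*3 = -27)
t(W, Y) = -27 + 100*W*Y (t(W, Y) = (100*W)*Y - 27 = 100*W*Y - 27 = -27 + 100*W*Y)
-t(-28, X(7)) = -(-27 + 100*(-28)*1) = -(-27 - 2800) = -1*(-2827) = 2827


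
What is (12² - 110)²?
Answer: 1156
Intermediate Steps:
(12² - 110)² = (144 - 110)² = 34² = 1156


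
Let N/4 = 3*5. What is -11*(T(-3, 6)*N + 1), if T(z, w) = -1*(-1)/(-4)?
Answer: 154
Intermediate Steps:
T(z, w) = -¼ (T(z, w) = 1*(-¼) = -¼)
N = 60 (N = 4*(3*5) = 4*15 = 60)
-11*(T(-3, 6)*N + 1) = -11*(-¼*60 + 1) = -11*(-15 + 1) = -11*(-14) = 154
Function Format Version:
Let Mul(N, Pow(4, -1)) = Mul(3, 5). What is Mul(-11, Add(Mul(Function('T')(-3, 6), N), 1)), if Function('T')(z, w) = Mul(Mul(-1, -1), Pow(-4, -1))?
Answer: 154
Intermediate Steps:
Function('T')(z, w) = Rational(-1, 4) (Function('T')(z, w) = Mul(1, Rational(-1, 4)) = Rational(-1, 4))
N = 60 (N = Mul(4, Mul(3, 5)) = Mul(4, 15) = 60)
Mul(-11, Add(Mul(Function('T')(-3, 6), N), 1)) = Mul(-11, Add(Mul(Rational(-1, 4), 60), 1)) = Mul(-11, Add(-15, 1)) = Mul(-11, -14) = 154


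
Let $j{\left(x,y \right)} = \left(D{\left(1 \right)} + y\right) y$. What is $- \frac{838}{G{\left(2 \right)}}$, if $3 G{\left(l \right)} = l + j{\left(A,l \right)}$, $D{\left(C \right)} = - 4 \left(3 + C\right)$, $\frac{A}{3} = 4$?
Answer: $\frac{1257}{13} \approx 96.692$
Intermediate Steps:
$A = 12$ ($A = 3 \cdot 4 = 12$)
$D{\left(C \right)} = -12 - 4 C$
$j{\left(x,y \right)} = y \left(-16 + y\right)$ ($j{\left(x,y \right)} = \left(\left(-12 - 4\right) + y\right) y = \left(-16 + y\right) y = y \left(-16 + y\right)$)
$G{\left(l \right)} = \frac{l}{3} + \frac{l \left(-16 + l\right)}{3}$ ($G{\left(l \right)} = \frac{l + l \left(-16 + l\right)}{3} = \frac{l}{3} + \frac{l \left(-16 + l\right)}{3}$)
$- \frac{838}{G{\left(2 \right)}} = - \frac{838}{\frac{1}{3} \cdot 2 \left(-15 + 2\right)} = - \frac{838}{\frac{1}{3} \cdot 2 \left(-13\right)} = - \frac{838}{- \frac{26}{3}} = \left(-838\right) \left(- \frac{3}{26}\right) = \frac{1257}{13}$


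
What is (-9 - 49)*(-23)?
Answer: 1334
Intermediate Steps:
(-9 - 49)*(-23) = -58*(-23) = 1334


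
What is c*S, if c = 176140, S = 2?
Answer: 352280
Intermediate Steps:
c*S = 176140*2 = 352280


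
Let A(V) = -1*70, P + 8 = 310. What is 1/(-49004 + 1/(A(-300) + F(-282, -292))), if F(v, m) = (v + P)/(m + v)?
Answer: -20100/984980687 ≈ -2.0406e-5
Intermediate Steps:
P = 302 (P = -8 + 310 = 302)
A(V) = -70
F(v, m) = (302 + v)/(m + v) (F(v, m) = (v + 302)/(m + v) = (302 + v)/(m + v))
1/(-49004 + 1/(A(-300) + F(-282, -292))) = 1/(-49004 + 1/(-70 + (302 - 282)/(-292 - 282))) = 1/(-49004 + 1/(-70 + 20/(-574))) = 1/(-49004 + 1/(-70 - 1/574*20)) = 1/(-49004 + 1/(-70 - 10/287)) = 1/(-49004 + 1/(-20100/287)) = 1/(-49004 - 287/20100) = 1/(-984980687/20100) = -20100/984980687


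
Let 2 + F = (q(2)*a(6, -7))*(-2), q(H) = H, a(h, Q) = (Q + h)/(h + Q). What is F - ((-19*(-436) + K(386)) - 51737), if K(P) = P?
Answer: 43061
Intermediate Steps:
a(h, Q) = 1 (a(h, Q) = (Q + h)/(Q + h) = 1)
F = -6 (F = -2 + (2*1)*(-2) = -2 + 2*(-2) = -2 - 4 = -6)
F - ((-19*(-436) + K(386)) - 51737) = -6 - ((-19*(-436) + 386) - 51737) = -6 - ((8284 + 386) - 51737) = -6 - (8670 - 51737) = -6 - 1*(-43067) = -6 + 43067 = 43061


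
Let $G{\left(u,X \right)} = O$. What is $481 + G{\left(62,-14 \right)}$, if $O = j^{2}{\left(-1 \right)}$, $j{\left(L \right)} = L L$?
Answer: $482$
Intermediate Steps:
$j{\left(L \right)} = L^{2}$
$O = 1$ ($O = \left(\left(-1\right)^{2}\right)^{2} = 1^{2} = 1$)
$G{\left(u,X \right)} = 1$
$481 + G{\left(62,-14 \right)} = 481 + 1 = 482$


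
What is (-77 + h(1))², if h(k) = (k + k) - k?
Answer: 5776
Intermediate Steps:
h(k) = k (h(k) = 2*k - k = k)
(-77 + h(1))² = (-77 + 1)² = (-76)² = 5776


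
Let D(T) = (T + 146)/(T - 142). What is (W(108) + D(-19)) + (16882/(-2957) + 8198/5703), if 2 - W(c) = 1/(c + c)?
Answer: -599185481057/195484833432 ≈ -3.0651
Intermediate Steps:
W(c) = 2 - 1/(2*c) (W(c) = 2 - 1/(c + c) = 2 - 1/(2*c))
D(T) = (146 + T)/(-142 + T)
(W(108) + D(-19)) + (16882/(-2957) + 8198/5703) = ((2 - ½/108) + (146 - 19)/(-142 - 19)) + (16882/(-2957) + 8198/5703) = ((2 - ½*1/108) + 127/(-161)) + (16882*(-1/2957) + 8198*(1/5703)) = ((2 - 1/216) - 1/161*127) + (-16882/2957 + 8198/5703) = (431/216 - 127/161) - 72036560/16863771 = 41959/34776 - 72036560/16863771 = -599185481057/195484833432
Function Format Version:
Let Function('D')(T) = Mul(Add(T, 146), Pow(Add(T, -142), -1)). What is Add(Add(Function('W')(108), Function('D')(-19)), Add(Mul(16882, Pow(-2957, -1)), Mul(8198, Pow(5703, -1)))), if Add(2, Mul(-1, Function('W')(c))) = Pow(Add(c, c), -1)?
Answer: Rational(-599185481057, 195484833432) ≈ -3.0651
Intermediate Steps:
Function('W')(c) = Add(2, Mul(Rational(-1, 2), Pow(c, -1))) (Function('W')(c) = Add(2, Mul(-1, Pow(Add(c, c), -1))) = Add(2, Mul(-1, Pow(Mul(2, c), -1))) = Add(2, Mul(-1, Mul(Rational(1, 2), Pow(c, -1)))) = Add(2, Mul(Rational(-1, 2), Pow(c, -1))))
Function('D')(T) = Mul(Pow(Add(-142, T), -1), Add(146, T)) (Function('D')(T) = Mul(Add(146, T), Pow(Add(-142, T), -1)) = Mul(Pow(Add(-142, T), -1), Add(146, T)))
Add(Add(Function('W')(108), Function('D')(-19)), Add(Mul(16882, Pow(-2957, -1)), Mul(8198, Pow(5703, -1)))) = Add(Add(Add(2, Mul(Rational(-1, 2), Pow(108, -1))), Mul(Pow(Add(-142, -19), -1), Add(146, -19))), Add(Mul(16882, Pow(-2957, -1)), Mul(8198, Pow(5703, -1)))) = Add(Add(Add(2, Mul(Rational(-1, 2), Rational(1, 108))), Mul(Pow(-161, -1), 127)), Add(Mul(16882, Rational(-1, 2957)), Mul(8198, Rational(1, 5703)))) = Add(Add(Add(2, Rational(-1, 216)), Mul(Rational(-1, 161), 127)), Add(Rational(-16882, 2957), Rational(8198, 5703))) = Add(Add(Rational(431, 216), Rational(-127, 161)), Rational(-72036560, 16863771)) = Add(Rational(41959, 34776), Rational(-72036560, 16863771)) = Rational(-599185481057, 195484833432)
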